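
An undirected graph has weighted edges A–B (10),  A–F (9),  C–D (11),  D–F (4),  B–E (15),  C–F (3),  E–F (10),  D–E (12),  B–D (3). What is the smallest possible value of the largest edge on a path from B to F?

4

A few of the B→F routes:
B-D-F: max(3, 4) = 4
B-D-E-F: max(3, 12, 10) = 12
B-D-C-F: max(3, 11, 3) = 11
B-E-D-C-F: max(15, 12, 11, 3) = 15
B-A-F: max(10, 9) = 10
The minimum achievable maximum is 4.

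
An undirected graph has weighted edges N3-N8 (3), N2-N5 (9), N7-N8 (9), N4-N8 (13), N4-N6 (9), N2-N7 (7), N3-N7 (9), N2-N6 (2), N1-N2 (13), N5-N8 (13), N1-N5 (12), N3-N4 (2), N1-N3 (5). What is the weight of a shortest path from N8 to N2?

16

A few of the N8→N2 routes:
N8 → N4 → N6 → N2: 13 + 9 + 2 = 24
N8 → N3 → N4 → N6 → N2: 3 + 2 + 9 + 2 = 16
N8 → N7 → N2: 9 + 7 = 16
N8 → N5 → N2: 13 + 9 = 22
N8 → N3 → N1 → N2: 3 + 5 + 13 = 21
N8 → N3 → N7 → N2: 3 + 9 + 7 = 19
The minimum is 16.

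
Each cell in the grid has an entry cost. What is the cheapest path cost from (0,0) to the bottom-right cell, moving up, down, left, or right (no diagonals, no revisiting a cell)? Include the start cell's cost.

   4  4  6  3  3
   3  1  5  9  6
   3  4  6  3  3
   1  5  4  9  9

One optimal route is (0,0)→(1,0)→(1,1)→(2,1)→(2,2)→(2,3)→(2,4)→(3,4).
Its cost is 4 + 3 + 1 + 4 + 6 + 3 + 3 + 9 = 33.

33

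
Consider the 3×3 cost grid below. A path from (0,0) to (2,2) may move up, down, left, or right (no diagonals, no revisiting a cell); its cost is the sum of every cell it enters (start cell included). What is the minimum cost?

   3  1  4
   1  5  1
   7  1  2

Best path: [0,0] [0,1] [0,2] [1,2] [2,2]
Cost: 3 + 1 + 4 + 1 + 2 = 11

11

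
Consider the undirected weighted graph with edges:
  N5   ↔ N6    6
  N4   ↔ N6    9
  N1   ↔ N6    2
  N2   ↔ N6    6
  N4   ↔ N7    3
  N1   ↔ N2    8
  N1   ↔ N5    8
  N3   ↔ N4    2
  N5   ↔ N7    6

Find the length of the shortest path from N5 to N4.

9

Paths from N5 to N4:
N5 -> N6 -> N4: 6 + 9 = 15
N5 -> N7 -> N4: 6 + 3 = 9
N5 -> N1 -> N2 -> N6 -> N4: 8 + 8 + 6 + 9 = 31
N5 -> N1 -> N6 -> N4: 8 + 2 + 9 = 19
The minimum is 9.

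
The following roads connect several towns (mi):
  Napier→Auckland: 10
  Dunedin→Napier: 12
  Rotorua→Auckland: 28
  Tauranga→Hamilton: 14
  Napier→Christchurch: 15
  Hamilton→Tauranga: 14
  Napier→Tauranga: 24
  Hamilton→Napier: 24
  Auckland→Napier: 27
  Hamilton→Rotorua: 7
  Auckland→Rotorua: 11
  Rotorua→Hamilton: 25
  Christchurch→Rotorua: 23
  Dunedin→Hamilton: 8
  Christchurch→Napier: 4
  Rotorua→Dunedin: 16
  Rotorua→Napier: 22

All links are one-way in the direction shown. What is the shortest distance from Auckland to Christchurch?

42

Candidate routes:
Auckland→Rotorua→Dunedin→Hamilton→Napier→Christchurch: 11 + 16 + 8 + 24 + 15 = 74
Auckland→Rotorua→Hamilton→Napier→Christchurch: 11 + 25 + 24 + 15 = 75
Auckland→Rotorua→Dunedin→Napier→Christchurch: 11 + 16 + 12 + 15 = 54
Auckland→Rotorua→Napier→Christchurch: 11 + 22 + 15 = 48
Auckland→Napier→Christchurch: 27 + 15 = 42
Best route has total 42 mi.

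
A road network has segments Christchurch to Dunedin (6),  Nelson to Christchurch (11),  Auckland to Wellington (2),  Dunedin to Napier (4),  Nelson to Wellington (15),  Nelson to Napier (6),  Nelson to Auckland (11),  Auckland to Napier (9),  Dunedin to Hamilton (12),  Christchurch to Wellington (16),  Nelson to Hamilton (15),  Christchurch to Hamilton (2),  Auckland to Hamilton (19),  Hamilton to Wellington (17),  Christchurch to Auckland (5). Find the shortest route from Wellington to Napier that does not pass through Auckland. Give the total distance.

Comparing a few candidate routes:
Wellington-Hamilton-Christchurch-Dunedin-Napier: 17 + 2 + 6 + 4 = 29
Wellington-Nelson-Napier: 15 + 6 = 21
Wellington-Christchurch-Dunedin-Napier: 16 + 6 + 4 = 26
The minimum is 21.

21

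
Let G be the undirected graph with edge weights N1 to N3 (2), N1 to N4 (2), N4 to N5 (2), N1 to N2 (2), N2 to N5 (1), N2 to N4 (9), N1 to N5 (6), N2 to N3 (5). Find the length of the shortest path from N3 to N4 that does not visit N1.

Candidate routes:
N3 - N2 - N4: 5 + 9 = 14
N3 - N2 - N5 - N4: 5 + 1 + 2 = 8
Best route has total 8.

8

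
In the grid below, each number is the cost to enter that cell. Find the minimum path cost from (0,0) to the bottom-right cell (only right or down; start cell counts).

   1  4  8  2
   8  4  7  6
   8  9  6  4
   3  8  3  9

Take [0,0] -> [0,1] -> [0,2] -> [0,3] -> [1,3] -> [2,3] -> [3,3] for a total of 1 + 4 + 8 + 2 + 6 + 4 + 9 = 34.

34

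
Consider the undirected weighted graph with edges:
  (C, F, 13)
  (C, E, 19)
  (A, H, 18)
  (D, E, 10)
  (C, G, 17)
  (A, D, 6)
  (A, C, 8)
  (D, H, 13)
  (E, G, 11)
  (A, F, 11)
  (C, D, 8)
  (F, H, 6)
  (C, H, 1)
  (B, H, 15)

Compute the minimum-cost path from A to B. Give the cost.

24

Some routes from A to B:
A → F → H → B: 11 + 6 + 15 = 32
A → C → H → B: 8 + 1 + 15 = 24
A → D → H → B: 6 + 13 + 15 = 34
A → H → B: 18 + 15 = 33
A → D → C → H → B: 6 + 8 + 1 + 15 = 30
Best route has total 24.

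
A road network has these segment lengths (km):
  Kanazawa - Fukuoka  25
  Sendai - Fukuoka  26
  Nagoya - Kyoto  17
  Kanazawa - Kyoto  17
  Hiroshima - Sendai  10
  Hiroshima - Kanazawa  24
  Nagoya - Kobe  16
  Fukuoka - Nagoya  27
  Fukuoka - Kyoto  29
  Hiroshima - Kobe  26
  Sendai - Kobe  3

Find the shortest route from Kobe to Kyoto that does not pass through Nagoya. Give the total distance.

Checking several routes:
Kobe-Sendai-Hiroshima-Kanazawa-Kyoto: 3 + 10 + 24 + 17 = 54
Kobe-Sendai-Fukuoka-Kanazawa-Kyoto: 3 + 26 + 25 + 17 = 71
Kobe-Hiroshima-Kanazawa-Kyoto: 26 + 24 + 17 = 67
Kobe-Sendai-Fukuoka-Kyoto: 3 + 26 + 29 = 58
Best route has total 54 km.

54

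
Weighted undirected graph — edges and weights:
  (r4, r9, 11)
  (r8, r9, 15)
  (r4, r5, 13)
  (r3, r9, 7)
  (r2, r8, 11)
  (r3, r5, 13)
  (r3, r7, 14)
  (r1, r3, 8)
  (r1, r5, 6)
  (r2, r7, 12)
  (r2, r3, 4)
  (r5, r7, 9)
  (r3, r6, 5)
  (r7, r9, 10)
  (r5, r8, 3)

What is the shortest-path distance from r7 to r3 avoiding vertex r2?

14

A few of the r7→r3 routes:
r7 - r5 - r3: 9 + 13 = 22
r7 - r9 - r3: 10 + 7 = 17
r7 - r3: 14
r7 - r5 - r1 - r3: 9 + 6 + 8 = 23
Best route has total 14.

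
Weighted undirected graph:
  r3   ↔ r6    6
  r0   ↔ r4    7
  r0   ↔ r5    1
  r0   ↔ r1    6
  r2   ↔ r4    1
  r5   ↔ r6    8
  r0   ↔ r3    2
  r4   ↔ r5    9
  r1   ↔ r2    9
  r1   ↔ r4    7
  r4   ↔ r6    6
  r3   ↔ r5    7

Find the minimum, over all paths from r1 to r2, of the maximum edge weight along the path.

Some routes from r1 to r2:
r1 → r0 → r5 → r3 → r6 → r4 → r2: max(6, 1, 7, 6, 6, 1) = 7
r1 → r0 → r3 → r6 → r4 → r2: max(6, 2, 6, 6, 1) = 6
r1 → r0 → r4 → r2: max(6, 7, 1) = 7
Best route has worst link 6.

6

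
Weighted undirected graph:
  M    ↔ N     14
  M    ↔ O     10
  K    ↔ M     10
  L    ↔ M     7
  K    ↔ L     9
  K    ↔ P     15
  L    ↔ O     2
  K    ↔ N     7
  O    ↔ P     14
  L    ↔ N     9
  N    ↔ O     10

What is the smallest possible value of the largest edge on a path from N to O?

Some routes from N to O:
N -> L -> M -> O: max(9, 7, 10) = 10
N -> L -> O: max(9, 2) = 9
N -> L -> K -> M -> O: max(9, 9, 10, 10) = 10
N -> K -> L -> O: max(7, 9, 2) = 9
N -> O: max(10) = 10
Best route has worst link 9.

9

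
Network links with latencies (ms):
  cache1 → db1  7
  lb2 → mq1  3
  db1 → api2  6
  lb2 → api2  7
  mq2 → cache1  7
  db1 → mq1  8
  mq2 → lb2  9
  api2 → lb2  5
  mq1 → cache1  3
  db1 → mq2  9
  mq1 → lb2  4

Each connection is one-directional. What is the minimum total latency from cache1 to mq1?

15

Candidate routes:
cache1-db1-mq2-lb2-mq1: 7 + 9 + 9 + 3 = 28
cache1-db1-mq1: 7 + 8 = 15
cache1-db1-api2-lb2-mq1: 7 + 6 + 5 + 3 = 21
Best route has total 15 ms.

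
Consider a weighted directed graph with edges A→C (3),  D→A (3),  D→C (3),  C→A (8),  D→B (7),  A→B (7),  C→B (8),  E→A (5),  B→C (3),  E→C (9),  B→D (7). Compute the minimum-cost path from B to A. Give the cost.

10

Paths from B to A:
B→D→A: 7 + 3 = 10
B→C→A: 3 + 8 = 11
B→D→C→A: 7 + 3 + 8 = 18
The minimum is 10.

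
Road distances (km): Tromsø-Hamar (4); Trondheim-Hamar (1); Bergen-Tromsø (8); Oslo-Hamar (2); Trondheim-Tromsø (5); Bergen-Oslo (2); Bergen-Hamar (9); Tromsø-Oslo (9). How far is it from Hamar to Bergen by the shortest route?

4

Comparing a few candidate routes:
Hamar - Tromsø - Bergen: 4 + 8 = 12
Hamar - Oslo - Bergen: 2 + 2 = 4
Hamar - Bergen: 9
Best route has total 4 km.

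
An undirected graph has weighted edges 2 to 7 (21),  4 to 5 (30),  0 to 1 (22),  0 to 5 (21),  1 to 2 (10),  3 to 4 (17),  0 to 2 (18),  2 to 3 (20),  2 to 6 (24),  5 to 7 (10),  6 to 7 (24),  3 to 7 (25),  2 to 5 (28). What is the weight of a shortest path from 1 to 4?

47

Checking several routes:
1 -> 2 -> 5 -> 4: 10 + 28 + 30 = 68
1 -> 0 -> 5 -> 4: 22 + 21 + 30 = 73
1 -> 2 -> 7 -> 3 -> 4: 10 + 21 + 25 + 17 = 73
1 -> 2 -> 7 -> 5 -> 4: 10 + 21 + 10 + 30 = 71
1 -> 0 -> 2 -> 3 -> 4: 22 + 18 + 20 + 17 = 77
1 -> 2 -> 3 -> 4: 10 + 20 + 17 = 47
Best route has total 47.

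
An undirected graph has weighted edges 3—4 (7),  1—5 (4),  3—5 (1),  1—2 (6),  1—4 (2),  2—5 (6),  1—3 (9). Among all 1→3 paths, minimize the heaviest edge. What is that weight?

Paths from 1 to 3:
1 -> 4 -> 3: max(2, 7) = 7
1 -> 3: max(9) = 9
1 -> 2 -> 5 -> 3: max(6, 6, 1) = 6
1 -> 5 -> 3: max(4, 1) = 4
The minimum achievable maximum is 4.

4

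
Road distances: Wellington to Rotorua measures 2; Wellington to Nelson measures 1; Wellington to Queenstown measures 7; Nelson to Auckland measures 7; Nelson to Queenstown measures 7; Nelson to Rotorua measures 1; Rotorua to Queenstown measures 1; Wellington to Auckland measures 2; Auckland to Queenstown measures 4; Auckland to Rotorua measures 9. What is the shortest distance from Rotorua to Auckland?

4

Comparing a few candidate routes:
Rotorua → Wellington → Auckland: 2 + 2 = 4
Rotorua → Queenstown → Auckland: 1 + 4 = 5
Rotorua → Nelson → Wellington → Auckland: 1 + 1 + 2 = 4
Rotorua → Nelson → Auckland: 1 + 7 = 8
Shortest: 4.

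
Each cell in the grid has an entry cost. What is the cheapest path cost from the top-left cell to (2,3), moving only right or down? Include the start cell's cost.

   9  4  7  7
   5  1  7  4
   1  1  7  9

31

Take [0,0] -> [0,1] -> [1,1] -> [2,1] -> [2,2] -> [2,3] for a total of 9 + 4 + 1 + 1 + 7 + 9 = 31.
For comparison, the top-then-right route costs 40.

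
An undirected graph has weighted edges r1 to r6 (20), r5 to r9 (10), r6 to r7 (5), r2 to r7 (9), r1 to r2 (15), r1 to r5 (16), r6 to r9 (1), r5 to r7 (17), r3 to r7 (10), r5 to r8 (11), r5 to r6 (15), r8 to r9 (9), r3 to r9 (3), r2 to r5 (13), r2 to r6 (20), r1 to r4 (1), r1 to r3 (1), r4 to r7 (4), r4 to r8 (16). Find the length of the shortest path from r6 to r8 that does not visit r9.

25

Checking several routes:
r6 - r7 - r5 - r8: 5 + 17 + 11 = 33
r6 - r5 - r8: 15 + 11 = 26
r6 - r7 - r4 - r8: 5 + 4 + 16 = 25
The minimum is 25.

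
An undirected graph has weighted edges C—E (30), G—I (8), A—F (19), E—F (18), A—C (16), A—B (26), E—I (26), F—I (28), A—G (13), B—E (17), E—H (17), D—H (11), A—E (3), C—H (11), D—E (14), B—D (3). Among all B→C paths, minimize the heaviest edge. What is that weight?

11

A few of the B→C routes:
B -> D -> E -> A -> C: max(3, 14, 3, 16) = 16
B -> D -> H -> E -> A -> C: max(3, 11, 17, 3, 16) = 17
B -> D -> H -> C: max(3, 11, 11) = 11
B -> D -> E -> H -> C: max(3, 14, 17, 11) = 17
B -> E -> D -> H -> C: max(17, 14, 11, 11) = 17
Best route has worst link 11.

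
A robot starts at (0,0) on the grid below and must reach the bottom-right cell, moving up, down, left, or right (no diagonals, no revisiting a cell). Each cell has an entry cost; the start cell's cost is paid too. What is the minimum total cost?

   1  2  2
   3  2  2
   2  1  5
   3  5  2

13

Path (0,0) -> (0,1) -> (1,1) -> (2,1) -> (2,2) -> (3,2): 1 + 2 + 2 + 1 + 5 + 2 = 13.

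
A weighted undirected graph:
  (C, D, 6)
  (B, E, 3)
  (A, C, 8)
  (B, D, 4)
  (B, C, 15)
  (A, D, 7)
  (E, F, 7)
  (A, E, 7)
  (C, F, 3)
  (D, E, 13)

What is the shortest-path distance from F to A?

Some routes from F to A:
F → E → A: 7 + 7 = 14
F → C → D → A: 3 + 6 + 7 = 16
F → C → A: 3 + 8 = 11
The minimum is 11.

11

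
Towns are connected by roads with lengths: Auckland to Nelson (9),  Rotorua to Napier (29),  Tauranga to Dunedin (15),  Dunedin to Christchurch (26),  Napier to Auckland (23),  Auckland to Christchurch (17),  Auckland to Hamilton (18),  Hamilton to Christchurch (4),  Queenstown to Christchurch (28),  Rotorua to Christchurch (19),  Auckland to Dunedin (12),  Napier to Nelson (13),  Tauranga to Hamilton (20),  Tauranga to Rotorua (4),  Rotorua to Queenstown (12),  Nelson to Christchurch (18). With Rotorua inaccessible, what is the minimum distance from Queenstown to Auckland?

Some routes from Queenstown to Auckland avoiding Rotorua:
Queenstown-Christchurch-Hamilton-Auckland: 28 + 4 + 18 = 50
Queenstown-Christchurch-Nelson-Auckland: 28 + 18 + 9 = 55
Queenstown-Christchurch-Auckland: 28 + 17 = 45
Best route has total 45.

45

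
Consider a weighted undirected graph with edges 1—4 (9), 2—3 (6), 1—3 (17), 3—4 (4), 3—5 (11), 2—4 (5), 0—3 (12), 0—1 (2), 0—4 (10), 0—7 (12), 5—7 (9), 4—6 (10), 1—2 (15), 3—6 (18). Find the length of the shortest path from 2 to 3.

6

A few of the 2→3 routes:
2-4-3: 5 + 4 = 9
2-4-1-0-3: 5 + 9 + 2 + 12 = 28
2-3: 6
2-1-4-3: 15 + 9 + 4 = 28
2-4-0-3: 5 + 10 + 12 = 27
Shortest: 6.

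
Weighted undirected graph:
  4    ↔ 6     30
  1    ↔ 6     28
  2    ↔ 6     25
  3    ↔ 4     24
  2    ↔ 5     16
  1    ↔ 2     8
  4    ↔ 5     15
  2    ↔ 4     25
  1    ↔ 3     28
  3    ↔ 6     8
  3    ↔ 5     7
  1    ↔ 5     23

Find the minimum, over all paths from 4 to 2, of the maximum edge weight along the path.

Checking several routes:
4 → 5 → 2: max(15, 16) = 16
4 → 3 → 5 → 1 → 2: max(24, 7, 23, 8) = 24
4 → 3 → 5 → 2: max(24, 7, 16) = 24
4 → 5 → 1 → 2: max(15, 23, 8) = 23
Best route has worst link 16.

16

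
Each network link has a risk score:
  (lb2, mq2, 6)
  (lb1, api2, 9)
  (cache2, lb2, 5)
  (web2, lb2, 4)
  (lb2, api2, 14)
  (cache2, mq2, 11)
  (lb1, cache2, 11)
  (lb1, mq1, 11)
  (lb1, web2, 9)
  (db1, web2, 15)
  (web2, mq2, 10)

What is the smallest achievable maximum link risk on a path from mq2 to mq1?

11

Checking several routes:
mq2-cache2-lb2-web2-lb1-mq1: max(11, 5, 4, 9, 11) = 11
mq2-cache2-lb1-mq1: max(11, 11, 11) = 11
mq2-lb2-cache2-lb1-mq1: max(6, 5, 11, 11) = 11
Smallest bottleneck: 11.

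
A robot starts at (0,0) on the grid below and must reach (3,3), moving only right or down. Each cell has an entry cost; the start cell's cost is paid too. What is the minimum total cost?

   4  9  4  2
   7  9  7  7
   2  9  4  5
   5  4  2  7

31

Cheapest: r0c0→r1c0→r2c0→r3c0→r3c1→r3c2→r3c3
  4 + 7 + 2 + 5 + 4 + 2 + 7 = 31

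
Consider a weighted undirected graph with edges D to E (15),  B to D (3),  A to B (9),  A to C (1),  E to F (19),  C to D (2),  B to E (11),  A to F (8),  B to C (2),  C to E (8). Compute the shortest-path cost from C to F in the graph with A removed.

27

Candidate routes:
C -> D -> B -> E -> F: 2 + 3 + 11 + 19 = 35
C -> E -> F: 8 + 19 = 27
C -> B -> D -> E -> F: 2 + 3 + 15 + 19 = 39
C -> B -> E -> F: 2 + 11 + 19 = 32
C -> D -> E -> F: 2 + 15 + 19 = 36
Shortest: 27.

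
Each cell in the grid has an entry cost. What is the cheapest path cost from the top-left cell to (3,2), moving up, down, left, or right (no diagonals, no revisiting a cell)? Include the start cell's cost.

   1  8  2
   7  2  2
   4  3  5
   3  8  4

21

One optimal route is (0,0) -> (1,0) -> (1,1) -> (1,2) -> (2,2) -> (3,2).
Its cost is 1 + 7 + 2 + 2 + 5 + 4 = 21.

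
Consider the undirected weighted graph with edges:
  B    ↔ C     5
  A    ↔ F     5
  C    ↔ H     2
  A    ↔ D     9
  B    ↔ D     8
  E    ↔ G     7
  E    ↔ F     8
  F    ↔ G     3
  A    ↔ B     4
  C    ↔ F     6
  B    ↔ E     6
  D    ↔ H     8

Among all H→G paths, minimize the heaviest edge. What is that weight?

5

Some routes from H to G:
H -> C -> B -> E -> G: max(2, 5, 6, 7) = 7
H -> D -> B -> A -> F -> E -> G: max(8, 8, 4, 5, 8, 7) = 8
H -> D -> B -> A -> F -> G: max(8, 8, 4, 5, 3) = 8
H -> C -> F -> G: max(2, 6, 3) = 6
H -> C -> B -> A -> F -> G: max(2, 5, 4, 5, 3) = 5
H -> C -> F -> A -> B -> E -> G: max(2, 6, 5, 4, 6, 7) = 7
Best route has worst link 5.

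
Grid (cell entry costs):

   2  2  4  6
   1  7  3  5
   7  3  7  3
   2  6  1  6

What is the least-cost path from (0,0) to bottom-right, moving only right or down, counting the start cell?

25

Path (0,0) → (0,1) → (0,2) → (1,2) → (1,3) → (2,3) → (3,3): 2 + 2 + 4 + 3 + 5 + 3 + 6 = 25.
For comparison, the top-then-right route costs 28.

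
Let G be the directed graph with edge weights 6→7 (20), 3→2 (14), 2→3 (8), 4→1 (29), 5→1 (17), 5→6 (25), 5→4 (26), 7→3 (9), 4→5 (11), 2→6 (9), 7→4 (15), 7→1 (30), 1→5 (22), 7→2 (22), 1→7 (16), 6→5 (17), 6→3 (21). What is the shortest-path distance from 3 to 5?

40

Routes from 3 to 5:
3 - 2 - 6 - 7 - 4 - 1 - 5: 14 + 9 + 20 + 15 + 29 + 22 = 109
3 - 2 - 6 - 7 - 4 - 5: 14 + 9 + 20 + 15 + 11 = 69
3 - 2 - 6 - 5: 14 + 9 + 17 = 40
3 - 2 - 6 - 7 - 1 - 5: 14 + 9 + 20 + 30 + 22 = 95
The minimum is 40.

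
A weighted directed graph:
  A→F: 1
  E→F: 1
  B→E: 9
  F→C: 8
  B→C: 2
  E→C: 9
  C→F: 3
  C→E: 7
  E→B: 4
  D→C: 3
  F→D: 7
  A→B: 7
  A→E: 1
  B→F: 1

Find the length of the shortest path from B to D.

8

Routes from B to D:
B-C-E-F-D: 2 + 7 + 1 + 7 = 17
B-C-F-D: 2 + 3 + 7 = 12
B-E-F-D: 9 + 1 + 7 = 17
B-F-D: 1 + 7 = 8
B-E-C-F-D: 9 + 9 + 3 + 7 = 28
Shortest: 8.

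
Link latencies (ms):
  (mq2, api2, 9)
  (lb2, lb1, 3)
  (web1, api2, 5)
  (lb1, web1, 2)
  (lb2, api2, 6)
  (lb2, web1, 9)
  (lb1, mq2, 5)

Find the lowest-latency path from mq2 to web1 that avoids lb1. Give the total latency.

Paths from mq2 to web1 avoiding lb1:
mq2-api2-web1: 9 + 5 = 14
mq2-api2-lb2-web1: 9 + 6 + 9 = 24
Best route has total 14 ms.

14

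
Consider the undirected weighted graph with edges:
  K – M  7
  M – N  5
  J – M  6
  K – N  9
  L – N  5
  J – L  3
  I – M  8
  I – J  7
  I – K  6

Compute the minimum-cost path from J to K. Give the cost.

A few of the J→K routes:
J-M-I-K: 6 + 8 + 6 = 20
J-I-K: 7 + 6 = 13
J-L-N-M-K: 3 + 5 + 5 + 7 = 20
J-M-K: 6 + 7 = 13
J-L-N-K: 3 + 5 + 9 = 17
The minimum is 13.

13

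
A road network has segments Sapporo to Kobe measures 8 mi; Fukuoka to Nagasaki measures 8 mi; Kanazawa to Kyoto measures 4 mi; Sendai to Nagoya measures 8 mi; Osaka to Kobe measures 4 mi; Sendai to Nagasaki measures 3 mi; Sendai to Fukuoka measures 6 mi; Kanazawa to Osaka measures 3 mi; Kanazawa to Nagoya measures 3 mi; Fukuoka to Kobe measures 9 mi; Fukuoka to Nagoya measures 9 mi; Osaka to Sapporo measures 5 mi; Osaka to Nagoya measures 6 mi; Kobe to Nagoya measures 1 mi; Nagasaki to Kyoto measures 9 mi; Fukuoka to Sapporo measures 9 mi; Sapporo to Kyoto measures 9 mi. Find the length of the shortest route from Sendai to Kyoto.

12

Comparing a few candidate routes:
Sendai→Nagoya→Kobe→Osaka→Kanazawa→Kyoto: 8 + 1 + 4 + 3 + 4 = 20
Sendai→Fukuoka→Nagoya→Kanazawa→Kyoto: 6 + 9 + 3 + 4 = 22
Sendai→Nagoya→Osaka→Kanazawa→Kyoto: 8 + 6 + 3 + 4 = 21
Sendai→Nagasaki→Kyoto: 3 + 9 = 12
Sendai→Nagoya→Kanazawa→Kyoto: 8 + 3 + 4 = 15
Best route has total 12 mi.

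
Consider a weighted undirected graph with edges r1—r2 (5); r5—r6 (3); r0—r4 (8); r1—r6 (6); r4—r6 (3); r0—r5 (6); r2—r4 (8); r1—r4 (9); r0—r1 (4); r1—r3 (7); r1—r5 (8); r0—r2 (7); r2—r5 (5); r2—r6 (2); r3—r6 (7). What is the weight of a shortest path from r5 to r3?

Checking several routes:
r5 -> r1 -> r3: 8 + 7 = 15
r5 -> r2 -> r6 -> r3: 5 + 2 + 7 = 14
r5 -> r6 -> r1 -> r3: 3 + 6 + 7 = 16
r5 -> r6 -> r3: 3 + 7 = 10
r5 -> r2 -> r1 -> r3: 5 + 5 + 7 = 17
r5 -> r6 -> r2 -> r1 -> r3: 3 + 2 + 5 + 7 = 17
The minimum is 10.

10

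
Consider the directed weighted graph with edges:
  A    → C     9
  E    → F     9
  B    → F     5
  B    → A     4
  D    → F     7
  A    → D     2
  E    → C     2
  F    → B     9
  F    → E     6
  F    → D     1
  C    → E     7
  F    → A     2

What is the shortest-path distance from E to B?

Paths from E to B:
E → F → B: 9 + 9 = 18
The minimum is 18.

18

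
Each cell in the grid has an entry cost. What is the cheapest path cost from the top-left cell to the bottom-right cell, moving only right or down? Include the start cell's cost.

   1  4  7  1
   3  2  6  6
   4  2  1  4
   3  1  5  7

20

Best path: (0,0) → (1,0) → (1,1) → (2,1) → (2,2) → (2,3) → (3,3)
Cost: 1 + 3 + 2 + 2 + 1 + 4 + 7 = 20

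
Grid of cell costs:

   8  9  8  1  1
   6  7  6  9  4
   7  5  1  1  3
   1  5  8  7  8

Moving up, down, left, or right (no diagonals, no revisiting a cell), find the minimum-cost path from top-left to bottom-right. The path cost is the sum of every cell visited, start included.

Best path: [0,0] [1,0] [1,1] [2,1] [2,2] [2,3] [2,4] [3,4]
Cost: 8 + 6 + 7 + 5 + 1 + 1 + 3 + 8 = 39

39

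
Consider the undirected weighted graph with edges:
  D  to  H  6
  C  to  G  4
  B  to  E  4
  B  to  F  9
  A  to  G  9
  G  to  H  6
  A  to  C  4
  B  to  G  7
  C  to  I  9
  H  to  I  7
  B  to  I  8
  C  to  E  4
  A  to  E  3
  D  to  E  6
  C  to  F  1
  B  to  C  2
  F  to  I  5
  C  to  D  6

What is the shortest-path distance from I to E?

A few of the I→E routes:
I→F→C→B→E: 5 + 1 + 2 + 4 = 12
I→F→C→A→E: 5 + 1 + 4 + 3 = 13
I→F→C→E: 5 + 1 + 4 = 10
I→C→E: 9 + 4 = 13
I→B→E: 8 + 4 = 12
The minimum is 10.

10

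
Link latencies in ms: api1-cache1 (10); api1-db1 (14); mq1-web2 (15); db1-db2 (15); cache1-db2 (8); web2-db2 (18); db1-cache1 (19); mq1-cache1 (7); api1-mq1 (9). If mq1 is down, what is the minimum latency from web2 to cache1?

Paths from web2 to cache1 avoiding mq1:
web2-db2-db1-api1-cache1: 18 + 15 + 14 + 10 = 57
web2-db2-db1-cache1: 18 + 15 + 19 = 52
web2-db2-cache1: 18 + 8 = 26
Shortest: 26 ms.

26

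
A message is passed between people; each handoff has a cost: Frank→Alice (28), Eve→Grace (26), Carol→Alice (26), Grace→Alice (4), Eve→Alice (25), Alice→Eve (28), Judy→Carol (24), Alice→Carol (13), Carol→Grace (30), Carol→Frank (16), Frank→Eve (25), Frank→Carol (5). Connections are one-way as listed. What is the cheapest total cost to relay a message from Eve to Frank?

54

Routes from Eve to Frank:
Eve → Alice → Carol → Frank: 25 + 13 + 16 = 54
Eve → Grace → Alice → Carol → Frank: 26 + 4 + 13 + 16 = 59
Shortest: 54.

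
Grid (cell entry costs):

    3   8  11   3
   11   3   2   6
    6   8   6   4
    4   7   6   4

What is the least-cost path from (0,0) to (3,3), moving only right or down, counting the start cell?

Take (0,0) → (0,1) → (1,1) → (1,2) → (1,3) → (2,3) → (3,3) for a total of 3 + 8 + 3 + 2 + 6 + 4 + 4 = 30.

30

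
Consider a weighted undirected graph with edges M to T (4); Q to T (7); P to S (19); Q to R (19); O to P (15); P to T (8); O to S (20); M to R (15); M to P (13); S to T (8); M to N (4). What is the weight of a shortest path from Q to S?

15

Some routes from Q to S:
Q -> T -> P -> O -> S: 7 + 8 + 15 + 20 = 50
Q -> T -> M -> P -> S: 7 + 4 + 13 + 19 = 43
Q -> T -> M -> P -> O -> S: 7 + 4 + 13 + 15 + 20 = 59
Q -> T -> S: 7 + 8 = 15
Q -> R -> M -> T -> S: 19 + 15 + 4 + 8 = 46
Q -> T -> P -> S: 7 + 8 + 19 = 34
The minimum is 15.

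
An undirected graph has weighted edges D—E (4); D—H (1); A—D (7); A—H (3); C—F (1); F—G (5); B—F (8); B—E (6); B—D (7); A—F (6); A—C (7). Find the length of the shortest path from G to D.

15

Some routes from G to D:
G → F → A → D: 5 + 6 + 7 = 18
G → F → A → H → D: 5 + 6 + 3 + 1 = 15
G → F → C → A → H → D: 5 + 1 + 7 + 3 + 1 = 17
Shortest: 15.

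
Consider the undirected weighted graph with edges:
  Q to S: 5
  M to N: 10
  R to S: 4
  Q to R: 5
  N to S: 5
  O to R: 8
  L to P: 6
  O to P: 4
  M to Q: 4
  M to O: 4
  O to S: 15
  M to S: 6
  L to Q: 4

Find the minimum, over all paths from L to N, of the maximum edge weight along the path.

5

A few of the L→N routes:
L→Q→S→N: max(4, 5, 5) = 5
L→P→O→M→S→N: max(6, 4, 4, 6, 5) = 6
L→Q→R→S→N: max(4, 5, 4, 5) = 5
Smallest bottleneck: 5.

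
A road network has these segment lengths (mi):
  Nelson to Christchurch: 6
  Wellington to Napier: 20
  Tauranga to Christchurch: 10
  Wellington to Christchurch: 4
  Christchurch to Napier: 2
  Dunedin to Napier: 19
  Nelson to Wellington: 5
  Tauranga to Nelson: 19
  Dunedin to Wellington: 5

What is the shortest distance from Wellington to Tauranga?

Checking several routes:
Wellington-Nelson-Christchurch-Tauranga: 5 + 6 + 10 = 21
Wellington-Christchurch-Tauranga: 4 + 10 = 14
Wellington-Nelson-Tauranga: 5 + 19 = 24
Wellington-Napier-Christchurch-Tauranga: 20 + 2 + 10 = 32
Wellington-Christchurch-Nelson-Tauranga: 4 + 6 + 19 = 29
Shortest: 14 mi.

14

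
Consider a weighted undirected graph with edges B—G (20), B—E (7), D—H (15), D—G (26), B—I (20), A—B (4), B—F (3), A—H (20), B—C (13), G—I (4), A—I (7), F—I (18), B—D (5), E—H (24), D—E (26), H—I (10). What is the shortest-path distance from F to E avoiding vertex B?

A few of the F→E routes:
F - I - H - D - E: 18 + 10 + 15 + 26 = 69
F - I - H - E: 18 + 10 + 24 = 52
F - I - A - H - E: 18 + 7 + 20 + 24 = 69
Best route has total 52.

52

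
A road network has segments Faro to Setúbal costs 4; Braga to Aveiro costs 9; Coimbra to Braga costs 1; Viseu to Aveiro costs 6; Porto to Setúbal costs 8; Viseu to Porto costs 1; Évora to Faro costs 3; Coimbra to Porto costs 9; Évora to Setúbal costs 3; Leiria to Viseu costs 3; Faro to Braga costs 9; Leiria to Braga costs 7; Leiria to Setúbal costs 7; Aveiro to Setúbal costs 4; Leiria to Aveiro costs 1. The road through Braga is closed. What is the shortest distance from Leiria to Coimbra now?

13

Some routes from Leiria to Coimbra avoiding Braga:
Leiria -> Aveiro -> Viseu -> Porto -> Coimbra: 1 + 6 + 1 + 9 = 17
Leiria -> Viseu -> Porto -> Coimbra: 3 + 1 + 9 = 13
Leiria -> Aveiro -> Setúbal -> Porto -> Coimbra: 1 + 4 + 8 + 9 = 22
Shortest: 13.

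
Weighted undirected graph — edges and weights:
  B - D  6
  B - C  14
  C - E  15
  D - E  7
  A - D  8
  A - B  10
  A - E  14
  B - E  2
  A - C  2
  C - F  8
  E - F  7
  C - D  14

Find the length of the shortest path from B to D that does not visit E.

6

Routes from B to D avoiding E:
B → C → D: 14 + 14 = 28
B → A → C → D: 10 + 2 + 14 = 26
B → D: 6
B → A → D: 10 + 8 = 18
B → C → A → D: 14 + 2 + 8 = 24
Shortest: 6.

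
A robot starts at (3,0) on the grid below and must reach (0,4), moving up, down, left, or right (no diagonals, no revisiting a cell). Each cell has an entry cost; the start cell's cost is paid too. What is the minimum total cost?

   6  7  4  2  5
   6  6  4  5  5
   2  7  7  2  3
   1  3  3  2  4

Cheapest: (3,0)→(3,1)→(3,2)→(3,3)→(2,3)→(1,3)→(0,3)→(0,4)
  1 + 3 + 3 + 2 + 2 + 5 + 2 + 5 = 23

23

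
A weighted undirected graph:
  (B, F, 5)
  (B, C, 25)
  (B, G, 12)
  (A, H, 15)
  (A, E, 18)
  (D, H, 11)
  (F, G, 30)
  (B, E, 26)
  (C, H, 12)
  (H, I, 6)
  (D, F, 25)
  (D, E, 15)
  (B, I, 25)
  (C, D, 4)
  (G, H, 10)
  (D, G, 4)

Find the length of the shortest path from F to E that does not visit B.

Comparing a few candidate routes:
F → G → H → D → E: 30 + 10 + 11 + 15 = 66
F → D → E: 25 + 15 = 40
F → G → D → E: 30 + 4 + 15 = 49
F → D → H → A → E: 25 + 11 + 15 + 18 = 69
Best route has total 40.

40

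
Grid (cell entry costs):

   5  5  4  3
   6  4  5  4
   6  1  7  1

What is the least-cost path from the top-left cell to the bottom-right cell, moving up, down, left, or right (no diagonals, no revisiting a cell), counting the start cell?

22

One optimal route is r0c0 r0c1 r0c2 r0c3 r1c3 r2c3.
Its cost is 5 + 5 + 4 + 3 + 4 + 1 = 22.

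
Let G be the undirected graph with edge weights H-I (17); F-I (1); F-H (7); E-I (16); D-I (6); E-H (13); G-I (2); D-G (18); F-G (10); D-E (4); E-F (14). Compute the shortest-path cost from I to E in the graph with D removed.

A few of the I→E routes:
I-F-H-E: 1 + 7 + 13 = 21
I-F-E: 1 + 14 = 15
I-E: 16
Shortest: 15.

15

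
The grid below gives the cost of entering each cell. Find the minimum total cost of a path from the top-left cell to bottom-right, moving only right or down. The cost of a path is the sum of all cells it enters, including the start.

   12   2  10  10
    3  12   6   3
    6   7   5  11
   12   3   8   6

45

Take [0,0]→[1,0]→[2,0]→[2,1]→[3,1]→[3,2]→[3,3] for a total of 12 + 3 + 6 + 7 + 3 + 8 + 6 = 45.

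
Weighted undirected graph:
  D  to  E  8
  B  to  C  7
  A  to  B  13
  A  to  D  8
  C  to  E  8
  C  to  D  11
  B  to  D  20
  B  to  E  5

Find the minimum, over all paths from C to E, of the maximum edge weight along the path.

7

A few of the C→E routes:
C→D→E: max(11, 8) = 11
C→B→E: max(7, 5) = 7
C→E: max(8) = 8
Best route has worst link 7.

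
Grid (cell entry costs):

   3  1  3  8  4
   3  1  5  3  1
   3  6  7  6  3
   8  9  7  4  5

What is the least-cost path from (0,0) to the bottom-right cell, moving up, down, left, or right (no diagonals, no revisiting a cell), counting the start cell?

Path r0c0 -> r0c1 -> r1c1 -> r1c2 -> r1c3 -> r1c4 -> r2c4 -> r3c4: 3 + 1 + 1 + 5 + 3 + 1 + 3 + 5 = 22.

22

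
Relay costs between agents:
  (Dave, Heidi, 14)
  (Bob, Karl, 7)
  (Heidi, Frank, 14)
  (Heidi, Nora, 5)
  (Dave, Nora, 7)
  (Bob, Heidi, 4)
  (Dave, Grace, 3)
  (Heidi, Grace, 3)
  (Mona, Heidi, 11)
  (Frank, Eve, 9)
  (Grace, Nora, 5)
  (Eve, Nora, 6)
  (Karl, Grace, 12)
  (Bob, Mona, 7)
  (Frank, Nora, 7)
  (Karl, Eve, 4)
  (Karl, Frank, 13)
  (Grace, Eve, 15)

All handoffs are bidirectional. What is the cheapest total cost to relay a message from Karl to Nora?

Some routes from Karl to Nora:
Karl→Eve→Nora: 4 + 6 = 10
Karl→Grace→Nora: 12 + 5 = 17
Karl→Bob→Heidi→Grace→Nora: 7 + 4 + 3 + 5 = 19
Karl→Bob→Heidi→Nora: 7 + 4 + 5 = 16
Karl→Eve→Frank→Nora: 4 + 9 + 7 = 20
Shortest: 10.

10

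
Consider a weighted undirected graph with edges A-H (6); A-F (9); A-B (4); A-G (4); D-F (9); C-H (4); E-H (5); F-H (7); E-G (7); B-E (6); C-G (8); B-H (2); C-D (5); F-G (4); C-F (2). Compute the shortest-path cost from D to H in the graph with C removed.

16

Comparing a few candidate routes:
D -> F -> G -> A -> B -> H: 9 + 4 + 4 + 4 + 2 = 23
D -> F -> H: 9 + 7 = 16
D -> F -> G -> A -> H: 9 + 4 + 4 + 6 = 23
The minimum is 16.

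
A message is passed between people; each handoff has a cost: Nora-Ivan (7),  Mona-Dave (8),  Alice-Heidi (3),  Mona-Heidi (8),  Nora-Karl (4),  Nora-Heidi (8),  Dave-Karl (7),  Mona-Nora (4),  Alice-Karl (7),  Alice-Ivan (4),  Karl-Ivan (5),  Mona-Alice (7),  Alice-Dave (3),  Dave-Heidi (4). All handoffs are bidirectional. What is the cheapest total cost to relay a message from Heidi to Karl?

10

Checking several routes:
Heidi→Dave→Alice→Karl: 4 + 3 + 7 = 14
Heidi→Alice→Karl: 3 + 7 = 10
Heidi→Alice→Dave→Karl: 3 + 3 + 7 = 13
Heidi→Nora→Karl: 8 + 4 = 12
Heidi→Dave→Karl: 4 + 7 = 11
Heidi→Alice→Ivan→Karl: 3 + 4 + 5 = 12
The minimum is 10.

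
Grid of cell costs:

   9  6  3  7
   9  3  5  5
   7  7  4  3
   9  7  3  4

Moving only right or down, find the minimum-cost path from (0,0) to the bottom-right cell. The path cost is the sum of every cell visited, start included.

Path r0c0 → r0c1 → r0c2 → r1c2 → r2c2 → r2c3 → r3c3: 9 + 6 + 3 + 5 + 4 + 3 + 4 = 34.
For comparison, the top-then-right route costs 37.

34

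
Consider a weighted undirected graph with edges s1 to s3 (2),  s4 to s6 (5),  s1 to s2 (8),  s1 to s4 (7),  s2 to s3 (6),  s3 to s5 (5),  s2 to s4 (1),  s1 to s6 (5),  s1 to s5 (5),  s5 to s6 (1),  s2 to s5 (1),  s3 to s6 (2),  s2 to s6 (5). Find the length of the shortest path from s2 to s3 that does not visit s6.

Checking several routes:
s2→s4→s1→s3: 1 + 7 + 2 = 10
s2→s5→s1→s3: 1 + 5 + 2 = 8
s2→s1→s3: 8 + 2 = 10
s2→s3: 6
s2→s5→s3: 1 + 5 = 6
The minimum is 6.

6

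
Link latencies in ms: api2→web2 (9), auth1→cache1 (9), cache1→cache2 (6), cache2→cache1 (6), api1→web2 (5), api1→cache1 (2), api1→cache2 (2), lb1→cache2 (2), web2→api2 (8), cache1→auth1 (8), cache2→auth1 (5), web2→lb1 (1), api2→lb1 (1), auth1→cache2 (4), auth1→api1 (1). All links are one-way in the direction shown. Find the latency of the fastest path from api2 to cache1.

9

A few of the api2→cache1 routes:
api2 → lb1 → cache2 → auth1 → api1 → cache1: 1 + 2 + 5 + 1 + 2 = 11
api2 → lb1 → cache2 → cache1: 1 + 2 + 6 = 9
api2 → lb1 → cache2 → auth1 → cache1: 1 + 2 + 5 + 9 = 17
api2 → web2 → lb1 → cache2 → cache1: 9 + 1 + 2 + 6 = 18
Best route has total 9 ms.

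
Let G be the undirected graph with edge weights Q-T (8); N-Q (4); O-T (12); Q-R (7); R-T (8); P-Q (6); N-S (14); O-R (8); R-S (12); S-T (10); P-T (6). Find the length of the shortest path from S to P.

Comparing a few candidate routes:
S -> T -> Q -> P: 10 + 8 + 6 = 24
S -> N -> Q -> P: 14 + 4 + 6 = 24
S -> R -> Q -> P: 12 + 7 + 6 = 25
S -> T -> P: 10 + 6 = 16
S -> R -> T -> P: 12 + 8 + 6 = 26
Best route has total 16.

16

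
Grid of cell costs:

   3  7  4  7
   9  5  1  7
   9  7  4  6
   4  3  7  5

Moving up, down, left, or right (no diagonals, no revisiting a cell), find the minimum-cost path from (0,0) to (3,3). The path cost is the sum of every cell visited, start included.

Path [0,0]→[0,1]→[0,2]→[1,2]→[2,2]→[2,3]→[3,3]: 3 + 7 + 4 + 1 + 4 + 6 + 5 = 30.

30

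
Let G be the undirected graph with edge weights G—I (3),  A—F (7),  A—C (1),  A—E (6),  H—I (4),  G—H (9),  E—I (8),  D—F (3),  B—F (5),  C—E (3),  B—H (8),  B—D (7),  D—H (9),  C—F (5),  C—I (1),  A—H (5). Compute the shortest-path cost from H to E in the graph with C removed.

Comparing a few candidate routes:
H → A → E: 5 + 6 = 11
H → G → I → E: 9 + 3 + 8 = 20
H → D → F → A → E: 9 + 3 + 7 + 6 = 25
H → B → F → A → E: 8 + 5 + 7 + 6 = 26
H → I → E: 4 + 8 = 12
H → B → D → F → A → E: 8 + 7 + 3 + 7 + 6 = 31
Shortest: 11.

11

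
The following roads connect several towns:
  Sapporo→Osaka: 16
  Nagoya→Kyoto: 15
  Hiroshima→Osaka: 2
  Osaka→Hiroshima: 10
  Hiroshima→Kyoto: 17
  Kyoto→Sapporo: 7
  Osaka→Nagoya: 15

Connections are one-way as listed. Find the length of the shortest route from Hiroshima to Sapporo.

24

Routes from Hiroshima to Sapporo:
Hiroshima - Kyoto - Sapporo: 17 + 7 = 24
Hiroshima - Osaka - Nagoya - Kyoto - Sapporo: 2 + 15 + 15 + 7 = 39
The minimum is 24.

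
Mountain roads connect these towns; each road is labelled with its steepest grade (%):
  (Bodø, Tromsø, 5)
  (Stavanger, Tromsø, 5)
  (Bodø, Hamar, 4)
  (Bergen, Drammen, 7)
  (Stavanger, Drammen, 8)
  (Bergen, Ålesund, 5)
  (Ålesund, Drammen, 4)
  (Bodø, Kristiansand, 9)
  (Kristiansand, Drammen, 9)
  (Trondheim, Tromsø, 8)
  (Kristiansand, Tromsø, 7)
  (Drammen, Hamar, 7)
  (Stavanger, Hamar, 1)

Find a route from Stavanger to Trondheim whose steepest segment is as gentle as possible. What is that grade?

8

Checking several routes:
Stavanger→Drammen→Hamar→Bodø→Tromsø→Trondheim: max(8, 7, 4, 5, 8) = 8
Stavanger→Hamar→Bodø→Tromsø→Trondheim: max(1, 4, 5, 8) = 8
Stavanger→Tromsø→Trondheim: max(5, 8) = 8
Smallest bottleneck: 8%.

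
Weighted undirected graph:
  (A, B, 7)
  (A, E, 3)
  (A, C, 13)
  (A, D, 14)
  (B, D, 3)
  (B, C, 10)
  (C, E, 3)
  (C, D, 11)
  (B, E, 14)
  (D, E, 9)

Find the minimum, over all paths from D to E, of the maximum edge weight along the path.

7

Some routes from D to E:
D -> E: max(9) = 9
D -> C -> E: max(11, 3) = 11
D -> B -> C -> E: max(3, 10, 3) = 10
D -> B -> A -> E: max(3, 7, 3) = 7
The minimum achievable maximum is 7.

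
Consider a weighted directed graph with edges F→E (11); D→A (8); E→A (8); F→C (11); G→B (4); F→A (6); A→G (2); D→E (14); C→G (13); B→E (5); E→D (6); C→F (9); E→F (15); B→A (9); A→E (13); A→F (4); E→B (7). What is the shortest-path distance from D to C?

Some routes from D to C:
D→A→F→C: 8 + 4 + 11 = 23
D→E→F→C: 14 + 15 + 11 = 40
D→E→A→F→C: 14 + 8 + 4 + 11 = 37
Shortest: 23.

23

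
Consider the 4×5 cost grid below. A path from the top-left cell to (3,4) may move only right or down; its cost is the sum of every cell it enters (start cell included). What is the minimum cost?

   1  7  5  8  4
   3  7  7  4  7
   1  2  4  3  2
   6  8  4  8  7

Path [0,0] → [1,0] → [2,0] → [2,1] → [2,2] → [2,3] → [2,4] → [3,4]: 1 + 3 + 1 + 2 + 4 + 3 + 2 + 7 = 23.

23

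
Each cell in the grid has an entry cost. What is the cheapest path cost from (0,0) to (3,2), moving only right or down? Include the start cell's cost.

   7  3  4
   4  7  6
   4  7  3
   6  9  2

One optimal route is (0,0) (0,1) (0,2) (1,2) (2,2) (3,2).
Its cost is 7 + 3 + 4 + 6 + 3 + 2 = 25.

25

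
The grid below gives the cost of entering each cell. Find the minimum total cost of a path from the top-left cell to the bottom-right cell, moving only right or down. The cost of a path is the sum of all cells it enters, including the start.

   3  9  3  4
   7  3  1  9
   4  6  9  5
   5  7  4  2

29

Cheapest: (0,0) (1,0) (1,1) (1,2) (2,2) (3,2) (3,3)
  3 + 7 + 3 + 1 + 9 + 4 + 2 = 29
For comparison, the top-then-right route costs 35.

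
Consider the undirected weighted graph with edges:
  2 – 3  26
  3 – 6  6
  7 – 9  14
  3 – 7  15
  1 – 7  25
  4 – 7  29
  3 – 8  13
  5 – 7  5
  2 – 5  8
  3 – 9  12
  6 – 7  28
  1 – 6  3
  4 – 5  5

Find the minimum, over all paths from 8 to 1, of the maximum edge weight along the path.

Checking several routes:
8 - 3 - 2 - 5 - 7 - 1: max(13, 26, 8, 5, 25) = 26
8 - 3 - 2 - 5 - 7 - 6 - 1: max(13, 26, 8, 5, 28, 3) = 28
8 - 3 - 9 - 7 - 1: max(13, 12, 14, 25) = 25
8 - 3 - 9 - 7 - 6 - 1: max(13, 12, 14, 28, 3) = 28
8 - 3 - 7 - 1: max(13, 15, 25) = 25
8 - 3 - 6 - 1: max(13, 6, 3) = 13
Smallest bottleneck: 13.

13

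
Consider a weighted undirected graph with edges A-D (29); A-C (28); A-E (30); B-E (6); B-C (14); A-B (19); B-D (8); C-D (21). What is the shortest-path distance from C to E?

20

Checking several routes:
C → B → A → E: 14 + 19 + 30 = 63
C → A → B → E: 28 + 19 + 6 = 53
C → A → E: 28 + 30 = 58
C → D → B → E: 21 + 8 + 6 = 35
C → B → E: 14 + 6 = 20
The minimum is 20.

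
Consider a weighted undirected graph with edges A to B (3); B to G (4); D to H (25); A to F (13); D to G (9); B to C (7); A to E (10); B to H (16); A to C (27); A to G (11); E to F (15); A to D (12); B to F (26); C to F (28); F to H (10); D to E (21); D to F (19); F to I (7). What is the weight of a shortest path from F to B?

Checking several routes:
F - B: 26
F - E - A - B: 15 + 10 + 3 = 28
F - A - G - B: 13 + 11 + 4 = 28
F - H - B: 10 + 16 = 26
F - A - B: 13 + 3 = 16
Shortest: 16.

16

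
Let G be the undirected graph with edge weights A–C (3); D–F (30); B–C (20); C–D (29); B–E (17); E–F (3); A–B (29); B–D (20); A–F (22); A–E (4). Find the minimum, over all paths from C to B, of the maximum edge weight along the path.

Checking several routes:
C -> A -> E -> B: max(3, 4, 17) = 17
C -> D -> B: max(29, 20) = 29
C -> A -> B: max(3, 29) = 29
C -> B: max(20) = 20
C -> A -> F -> D -> B: max(3, 22, 30, 20) = 30
C -> A -> F -> E -> B: max(3, 22, 3, 17) = 22
Best route has worst link 17.

17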